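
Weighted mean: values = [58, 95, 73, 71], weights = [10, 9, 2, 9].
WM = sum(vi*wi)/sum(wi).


Numerator = 58*10 + 95*9 + 73*2 + 71*9 = 2220
Denominator = 10 + 9 + 2 + 9 = 30
WM = 2220/30 = 74.0000

WM = 74.0000


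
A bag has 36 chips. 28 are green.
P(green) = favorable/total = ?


P = 28/36 = 0.7778

P = 0.7778


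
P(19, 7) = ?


P(19,7) = 19!/12!
= 121645100408832000/479001600
= 253955520

P(19,7) = 253955520


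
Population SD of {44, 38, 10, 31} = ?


Mean = 30.7500
Variance = 164.6875
SD = sqrt(164.6875) = 12.8331

SD = 12.8331


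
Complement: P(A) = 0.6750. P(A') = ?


P(not A) = 1 - 0.6750 = 0.3250

P(not A) = 0.3250


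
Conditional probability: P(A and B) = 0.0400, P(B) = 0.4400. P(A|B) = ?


P(A|B) = 0.0400/0.4400 = 0.0909

P(A|B) = 0.0909


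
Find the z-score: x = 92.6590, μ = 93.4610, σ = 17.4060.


z = (92.6590 - 93.4610)/17.4060
= -0.8020/17.4060
= -0.0461

z = -0.0461


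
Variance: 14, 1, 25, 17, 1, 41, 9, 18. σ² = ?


Mean = 15.7500
Squared deviations: 3.0625, 217.5625, 85.5625, 1.5625, 217.5625, 637.5625, 45.5625, 5.0625
Sum = 1213.5000
Variance = 1213.5000/8 = 151.6875

Variance = 151.6875


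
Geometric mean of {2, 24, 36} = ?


Product = 2 × 24 × 36 = 1728
GM = 1728^(1/3) = 12.0000

GM = 12.0000


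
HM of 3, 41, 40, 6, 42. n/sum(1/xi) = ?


Sum of reciprocals = 1/3 + 1/41 + 1/40 + 1/6 + 1/42 = 0.573200
HM = 5/0.573200 = 8.7230

HM = 8.7230


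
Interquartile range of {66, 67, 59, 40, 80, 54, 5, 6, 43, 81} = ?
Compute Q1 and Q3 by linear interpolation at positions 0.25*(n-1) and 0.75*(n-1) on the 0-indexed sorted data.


Sorted: 5, 6, 40, 43, 54, 59, 66, 67, 80, 81
Q1 (25th %ile) = 40.7500
Q3 (75th %ile) = 66.7500
IQR = 66.7500 - 40.7500 = 26.0000

IQR = 26.0000


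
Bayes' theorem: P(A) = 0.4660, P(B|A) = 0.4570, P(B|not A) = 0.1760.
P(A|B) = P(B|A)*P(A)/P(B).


P(B) = P(B|A)*P(A) + P(B|A')*P(A')
= 0.4570*0.4660 + 0.1760*0.5340
= 0.212962 + 0.093984 = 0.306946
P(A|B) = 0.212962/0.306946 = 0.6938

P(A|B) = 0.6938


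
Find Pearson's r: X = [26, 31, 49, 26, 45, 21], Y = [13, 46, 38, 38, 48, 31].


Mean X = 33.0000, Mean Y = 35.6667
SD X = 10.376255, SD Y = 11.585431
Cov = 60.500000
r = 60.500000/(10.376255*11.585431) = 0.5033

r = 0.5033


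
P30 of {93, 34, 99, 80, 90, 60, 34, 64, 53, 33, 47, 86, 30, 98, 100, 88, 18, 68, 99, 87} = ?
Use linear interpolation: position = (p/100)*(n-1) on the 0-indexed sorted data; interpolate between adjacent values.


Sorted: 18, 30, 33, 34, 34, 47, 53, 60, 64, 68, 80, 86, 87, 88, 90, 93, 98, 99, 99, 100
n = 20
Index = 30/100 * 19 = 5.7000
Lower = data[5] = 47, Upper = data[6] = 53
P30 = 47 + 0.7000*(6) = 51.2000

P30 = 51.2000


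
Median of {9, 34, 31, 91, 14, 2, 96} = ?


Sorted: 2, 9, 14, 31, 34, 91, 96
n = 7 (odd)
Middle value = 31

Median = 31


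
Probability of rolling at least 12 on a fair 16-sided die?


Favorable outcomes (roll ≥ 12): 5
Total outcomes = 16
P = 5/16 = 0.3125

P = 0.3125


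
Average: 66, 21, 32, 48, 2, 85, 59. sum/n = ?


Sum = 66 + 21 + 32 + 48 + 2 + 85 + 59 = 313
n = 7
Mean = 313/7 = 44.7143

Mean = 44.7143


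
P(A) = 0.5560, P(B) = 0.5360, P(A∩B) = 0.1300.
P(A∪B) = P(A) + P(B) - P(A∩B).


P(A∪B) = 0.5560 + 0.5360 - 0.1300
= 1.0920 - 0.1300
= 0.9620

P(A∪B) = 0.9620


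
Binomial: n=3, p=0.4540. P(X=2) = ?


C(3,2) = 3
p^2 = 0.206116
(1-p)^1 = 0.546000
P = 3 * 0.206116 * 0.546000 = 0.3376

P(X=2) = 0.3376


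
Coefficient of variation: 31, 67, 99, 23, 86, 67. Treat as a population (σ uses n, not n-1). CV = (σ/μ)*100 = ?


Mean = 62.1667
SD = 27.3155
CV = (27.3155/62.1667)*100 = 43.9392%

CV = 43.9392%


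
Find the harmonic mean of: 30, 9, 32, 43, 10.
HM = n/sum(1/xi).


Sum of reciprocals = 1/30 + 1/9 + 1/32 + 1/43 + 1/10 = 0.298950
HM = 5/0.298950 = 16.7252

HM = 16.7252


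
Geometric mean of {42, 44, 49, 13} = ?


Product = 42 × 44 × 49 × 13 = 1177176
GM = 1177176^(1/4) = 32.9390

GM = 32.9390


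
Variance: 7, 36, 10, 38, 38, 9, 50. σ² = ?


Mean = 26.8571
Squared deviations: 394.3061, 83.5918, 284.1633, 124.1633, 124.1633, 318.8776, 535.5918
Sum = 1864.8571
Variance = 1864.8571/7 = 266.4082

Variance = 266.4082


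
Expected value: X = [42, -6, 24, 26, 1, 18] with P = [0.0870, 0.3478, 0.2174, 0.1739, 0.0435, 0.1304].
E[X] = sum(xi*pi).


E[X] = 42*0.0870 - 6*0.3478 + 24*0.2174 + 26*0.1739 + 1*0.0435 + 18*0.1304
= 3.6540 - 2.0868 + 5.2176 + 4.5214 + 0.0435 + 2.3472
= 13.6969

E[X] = 13.6969


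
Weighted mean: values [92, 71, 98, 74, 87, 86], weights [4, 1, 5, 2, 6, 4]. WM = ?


Numerator = 92*4 + 71*1 + 98*5 + 74*2 + 87*6 + 86*4 = 1943
Denominator = 4 + 1 + 5 + 2 + 6 + 4 = 22
WM = 1943/22 = 88.3182

WM = 88.3182


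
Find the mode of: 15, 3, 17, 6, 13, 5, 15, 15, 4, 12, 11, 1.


Frequencies: 1:1, 3:1, 4:1, 5:1, 6:1, 11:1, 12:1, 13:1, 15:3, 17:1
Max frequency = 3
Mode = 15

Mode = 15


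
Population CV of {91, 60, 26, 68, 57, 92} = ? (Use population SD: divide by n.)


Mean = 65.6667
SD = 22.4400
CV = (22.4400/65.6667)*100 = 34.1727%

CV = 34.1727%


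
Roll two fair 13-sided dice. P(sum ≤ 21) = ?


Total outcomes = 13×13 = 169
Favorable (sum ≤ 21): 154
P = 154/169 = 0.9112

P = 0.9112


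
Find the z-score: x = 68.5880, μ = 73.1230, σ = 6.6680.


z = (68.5880 - 73.1230)/6.6680
= -4.5350/6.6680
= -0.6801

z = -0.6801


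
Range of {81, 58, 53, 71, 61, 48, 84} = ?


Max = 84, Min = 48
Range = 84 - 48 = 36

Range = 36


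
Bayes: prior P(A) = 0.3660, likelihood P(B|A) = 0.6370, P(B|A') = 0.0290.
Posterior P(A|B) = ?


P(B) = P(B|A)*P(A) + P(B|A')*P(A')
= 0.6370*0.3660 + 0.0290*0.6340
= 0.233142 + 0.018386 = 0.251528
P(A|B) = 0.233142/0.251528 = 0.9269

P(A|B) = 0.9269


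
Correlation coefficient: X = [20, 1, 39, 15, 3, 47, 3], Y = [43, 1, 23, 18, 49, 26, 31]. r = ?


Mean X = 18.2857, Mean Y = 27.2857
SD X = 17.043761, SD Y = 14.781400
Cov = -0.367347
r = -0.367347/(17.043761*14.781400) = -0.0015

r = -0.0015


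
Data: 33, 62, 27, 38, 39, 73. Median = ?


Sorted: 27, 33, 38, 39, 62, 73
n = 6 (even)
Middle values: 38 and 39
Median = (38+39)/2 = 38.5000

Median = 38.5000


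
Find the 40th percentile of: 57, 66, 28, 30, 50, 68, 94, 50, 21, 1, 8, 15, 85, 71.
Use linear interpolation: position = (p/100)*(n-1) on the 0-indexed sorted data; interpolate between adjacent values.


Sorted: 1, 8, 15, 21, 28, 30, 50, 50, 57, 66, 68, 71, 85, 94
n = 14
Index = 40/100 * 13 = 5.2000
Lower = data[5] = 30, Upper = data[6] = 50
P40 = 30 + 0.2000*(20) = 34.0000

P40 = 34.0000


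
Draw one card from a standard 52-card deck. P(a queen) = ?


4 queens in 52 cards
P = 4/52 = 0.0769

P = 0.0769


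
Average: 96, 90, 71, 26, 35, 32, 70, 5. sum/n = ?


Sum = 96 + 90 + 71 + 26 + 35 + 32 + 70 + 5 = 425
n = 8
Mean = 425/8 = 53.1250

Mean = 53.1250


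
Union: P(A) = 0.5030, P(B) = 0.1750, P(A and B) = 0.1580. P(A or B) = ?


P(A∪B) = 0.5030 + 0.1750 - 0.1580
= 0.6780 - 0.1580
= 0.5200

P(A∪B) = 0.5200


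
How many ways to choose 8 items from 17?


C(17,8) = 17!/(8! × 9!)
= 355687428096000/(40320 × 362880)
= 24310

C(17,8) = 24310


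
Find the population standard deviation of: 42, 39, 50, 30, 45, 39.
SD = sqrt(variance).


Mean = 40.8333
Variance = 37.8056
SD = sqrt(37.8056) = 6.1486

SD = 6.1486


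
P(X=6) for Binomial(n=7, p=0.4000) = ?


C(7,6) = 7
p^6 = 0.004096
(1-p)^1 = 0.600000
P = 7 * 0.004096 * 0.600000 = 0.0172

P(X=6) = 0.0172


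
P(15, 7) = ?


P(15,7) = 15!/8!
= 1307674368000/40320
= 32432400

P(15,7) = 32432400


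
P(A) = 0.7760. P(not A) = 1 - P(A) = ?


P(not A) = 1 - 0.7760 = 0.2240

P(not A) = 0.2240


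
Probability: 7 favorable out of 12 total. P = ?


P = 7/12 = 0.5833

P = 0.5833


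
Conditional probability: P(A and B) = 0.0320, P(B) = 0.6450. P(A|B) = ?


P(A|B) = 0.0320/0.6450 = 0.0496

P(A|B) = 0.0496


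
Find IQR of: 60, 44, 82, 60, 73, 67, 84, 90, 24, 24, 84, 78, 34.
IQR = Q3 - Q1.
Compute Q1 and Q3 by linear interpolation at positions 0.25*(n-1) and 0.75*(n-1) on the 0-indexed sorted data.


Sorted: 24, 24, 34, 44, 60, 60, 67, 73, 78, 82, 84, 84, 90
Q1 (25th %ile) = 44.0000
Q3 (75th %ile) = 82.0000
IQR = 82.0000 - 44.0000 = 38.0000

IQR = 38.0000


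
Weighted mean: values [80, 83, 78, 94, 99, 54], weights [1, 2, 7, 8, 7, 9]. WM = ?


Numerator = 80*1 + 83*2 + 78*7 + 94*8 + 99*7 + 54*9 = 2723
Denominator = 1 + 2 + 7 + 8 + 7 + 9 = 34
WM = 2723/34 = 80.0882

WM = 80.0882


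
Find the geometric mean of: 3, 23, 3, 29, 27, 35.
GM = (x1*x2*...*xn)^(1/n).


Product = 3 × 23 × 3 × 29 × 27 × 35 = 5672835
GM = 5672835^(1/6) = 13.3547

GM = 13.3547


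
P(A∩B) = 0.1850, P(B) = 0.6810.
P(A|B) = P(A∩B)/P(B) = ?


P(A|B) = 0.1850/0.6810 = 0.2717

P(A|B) = 0.2717


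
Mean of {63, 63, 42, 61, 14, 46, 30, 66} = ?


Sum = 63 + 63 + 42 + 61 + 14 + 46 + 30 + 66 = 385
n = 8
Mean = 385/8 = 48.1250

Mean = 48.1250


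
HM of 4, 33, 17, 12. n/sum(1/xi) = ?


Sum of reciprocals = 1/4 + 1/33 + 1/17 + 1/12 = 0.422460
HM = 4/0.422460 = 9.4684

HM = 9.4684


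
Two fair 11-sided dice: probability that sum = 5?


Total outcomes = 11×11 = 121
Favorable (sum = 5): 4
P = 4/121 = 0.0331

P = 0.0331


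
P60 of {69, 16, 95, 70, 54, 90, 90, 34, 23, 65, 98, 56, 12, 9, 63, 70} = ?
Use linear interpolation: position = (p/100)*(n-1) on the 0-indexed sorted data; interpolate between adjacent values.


Sorted: 9, 12, 16, 23, 34, 54, 56, 63, 65, 69, 70, 70, 90, 90, 95, 98
n = 16
Index = 60/100 * 15 = 9.0000
Lower = data[9] = 69, Upper = data[10] = 70
P60 = 69 + 0*(1) = 69.0000

P60 = 69.0000


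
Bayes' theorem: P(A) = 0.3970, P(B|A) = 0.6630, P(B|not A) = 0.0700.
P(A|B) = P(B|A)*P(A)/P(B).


P(B) = P(B|A)*P(A) + P(B|A')*P(A')
= 0.6630*0.3970 + 0.0700*0.6030
= 0.263211 + 0.042210 = 0.305421
P(A|B) = 0.263211/0.305421 = 0.8618

P(A|B) = 0.8618


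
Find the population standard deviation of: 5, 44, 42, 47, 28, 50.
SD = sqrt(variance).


Mean = 36.0000
Variance = 240.3333
SD = sqrt(240.3333) = 15.5027

SD = 15.5027


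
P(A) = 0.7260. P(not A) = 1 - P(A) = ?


P(not A) = 1 - 0.7260 = 0.2740

P(not A) = 0.2740


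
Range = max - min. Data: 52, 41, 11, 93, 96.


Max = 96, Min = 11
Range = 96 - 11 = 85

Range = 85


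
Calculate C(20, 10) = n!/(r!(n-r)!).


C(20,10) = 20!/(10! × 10!)
= 2432902008176640000/(3628800 × 3628800)
= 184756

C(20,10) = 184756


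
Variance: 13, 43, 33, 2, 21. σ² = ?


Mean = 22.4000
Squared deviations: 88.3600, 424.3600, 112.3600, 416.1600, 1.9600
Sum = 1043.2000
Variance = 1043.2000/5 = 208.6400

Variance = 208.6400


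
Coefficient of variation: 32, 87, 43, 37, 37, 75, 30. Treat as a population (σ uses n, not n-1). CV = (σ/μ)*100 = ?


Mean = 48.7143
SD = 21.0219
CV = (21.0219/48.7143)*100 = 43.1534%

CV = 43.1534%


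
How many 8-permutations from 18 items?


P(18,8) = 18!/10!
= 6402373705728000/3628800
= 1764322560

P(18,8) = 1764322560


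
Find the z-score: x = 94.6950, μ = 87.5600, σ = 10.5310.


z = (94.6950 - 87.5600)/10.5310
= 7.1350/10.5310
= 0.6775

z = 0.6775


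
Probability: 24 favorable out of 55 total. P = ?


P = 24/55 = 0.4364

P = 0.4364


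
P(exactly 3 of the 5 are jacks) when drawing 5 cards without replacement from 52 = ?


Hypergeometric: P(X=3) = C(4,3)·C(48,2) / C(52,5)
= 4 × 1128 / 2598960
= 4512/2598960 = 0.0017

P = 0.0017


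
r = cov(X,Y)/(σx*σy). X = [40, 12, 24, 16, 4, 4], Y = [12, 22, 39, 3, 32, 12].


Mean X = 16.6667, Mean Y = 20.0000
SD X = 12.525529, SD Y = 12.423097
Cov = -16.000000
r = -16.000000/(12.525529*12.423097) = -0.1028

r = -0.1028


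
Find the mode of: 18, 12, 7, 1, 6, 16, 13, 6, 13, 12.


Frequencies: 1:1, 6:2, 7:1, 12:2, 13:2, 16:1, 18:1
Max frequency = 2
Mode = 6, 12, 13

Mode = 6, 12, 13


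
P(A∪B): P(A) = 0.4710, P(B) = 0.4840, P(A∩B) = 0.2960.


P(A∪B) = 0.4710 + 0.4840 - 0.2960
= 0.9550 - 0.2960
= 0.6590

P(A∪B) = 0.6590


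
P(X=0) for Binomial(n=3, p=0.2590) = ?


C(3,0) = 1
p^0 = 1.000000
(1-p)^3 = 0.406869
P = 1 * 1.000000 * 0.406869 = 0.4069

P(X=0) = 0.4069


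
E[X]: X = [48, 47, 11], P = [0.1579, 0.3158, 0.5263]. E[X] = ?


E[X] = 48*0.1579 + 47*0.3158 + 11*0.5263
= 7.5792 + 14.8426 + 5.7893
= 28.2111

E[X] = 28.2111


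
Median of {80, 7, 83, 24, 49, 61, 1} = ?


Sorted: 1, 7, 24, 49, 61, 80, 83
n = 7 (odd)
Middle value = 49

Median = 49


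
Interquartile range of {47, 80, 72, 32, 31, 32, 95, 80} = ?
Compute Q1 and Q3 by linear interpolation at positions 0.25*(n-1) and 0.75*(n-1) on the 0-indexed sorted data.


Sorted: 31, 32, 32, 47, 72, 80, 80, 95
Q1 (25th %ile) = 32.0000
Q3 (75th %ile) = 80.0000
IQR = 80.0000 - 32.0000 = 48.0000

IQR = 48.0000


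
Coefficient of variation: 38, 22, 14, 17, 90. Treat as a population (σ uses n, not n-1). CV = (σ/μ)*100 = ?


Mean = 36.2000
SD = 28.1453
CV = (28.1453/36.2000)*100 = 77.7495%

CV = 77.7495%


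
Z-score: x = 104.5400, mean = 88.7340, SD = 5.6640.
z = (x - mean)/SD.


z = (104.5400 - 88.7340)/5.6640
= 15.8060/5.6640
= 2.7906

z = 2.7906


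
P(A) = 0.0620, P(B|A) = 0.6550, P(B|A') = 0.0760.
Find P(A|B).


P(B) = P(B|A)*P(A) + P(B|A')*P(A')
= 0.6550*0.0620 + 0.0760*0.9380
= 0.040610 + 0.071288 = 0.111898
P(A|B) = 0.040610/0.111898 = 0.3629

P(A|B) = 0.3629


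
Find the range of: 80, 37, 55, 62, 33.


Max = 80, Min = 33
Range = 80 - 33 = 47

Range = 47


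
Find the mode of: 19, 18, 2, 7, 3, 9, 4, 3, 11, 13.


Frequencies: 2:1, 3:2, 4:1, 7:1, 9:1, 11:1, 13:1, 18:1, 19:1
Max frequency = 2
Mode = 3

Mode = 3


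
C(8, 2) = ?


C(8,2) = 8!/(2! × 6!)
= 40320/(2 × 720)
= 28

C(8,2) = 28


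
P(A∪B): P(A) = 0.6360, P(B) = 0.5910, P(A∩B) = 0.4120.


P(A∪B) = 0.6360 + 0.5910 - 0.4120
= 1.2270 - 0.4120
= 0.8150

P(A∪B) = 0.8150


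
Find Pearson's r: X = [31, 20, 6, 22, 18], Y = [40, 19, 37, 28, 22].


Mean X = 19.4000, Mean Y = 29.2000
SD X = 8.039900, SD Y = 8.182909
Cov = 4.320000
r = 4.320000/(8.039900*8.182909) = 0.0657

r = 0.0657


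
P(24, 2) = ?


P(24,2) = 24!/22!
= 620448401733239439360000/1124000727777607680000
= 552

P(24,2) = 552


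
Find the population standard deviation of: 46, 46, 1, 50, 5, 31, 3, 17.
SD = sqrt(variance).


Mean = 24.8750
Variance = 383.3594
SD = sqrt(383.3594) = 19.5796

SD = 19.5796


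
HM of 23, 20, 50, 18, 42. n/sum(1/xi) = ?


Sum of reciprocals = 1/23 + 1/20 + 1/50 + 1/18 + 1/42 = 0.192843
HM = 5/0.192843 = 25.9278

HM = 25.9278


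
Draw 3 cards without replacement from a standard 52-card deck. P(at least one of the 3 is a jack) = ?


P(at least one) = 1 - P(none)
P(none) = (48/52) × (47/51) × (46/50) = 0.782624
P(at least one) = 1 - 0.782624 = 0.2174

P = 0.2174


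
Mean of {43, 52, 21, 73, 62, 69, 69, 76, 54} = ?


Sum = 43 + 52 + 21 + 73 + 62 + 69 + 69 + 76 + 54 = 519
n = 9
Mean = 519/9 = 57.6667

Mean = 57.6667


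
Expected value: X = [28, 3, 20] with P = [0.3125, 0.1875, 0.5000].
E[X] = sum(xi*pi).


E[X] = 28*0.3125 + 3*0.1875 + 20*0.5000
= 8.7500 + 0.5625 + 10.0000
= 19.3125

E[X] = 19.3125


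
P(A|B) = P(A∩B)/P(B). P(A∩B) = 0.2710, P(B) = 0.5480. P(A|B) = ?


P(A|B) = 0.2710/0.5480 = 0.4945

P(A|B) = 0.4945


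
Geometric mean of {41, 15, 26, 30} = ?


Product = 41 × 15 × 26 × 30 = 479700
GM = 479700^(1/4) = 26.3174

GM = 26.3174


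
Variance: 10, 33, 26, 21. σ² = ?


Mean = 22.5000
Squared deviations: 156.2500, 110.2500, 12.2500, 2.2500
Sum = 281.0000
Variance = 281.0000/4 = 70.2500

Variance = 70.2500


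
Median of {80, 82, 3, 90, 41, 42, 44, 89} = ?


Sorted: 3, 41, 42, 44, 80, 82, 89, 90
n = 8 (even)
Middle values: 44 and 80
Median = (44+80)/2 = 62.0000

Median = 62.0000


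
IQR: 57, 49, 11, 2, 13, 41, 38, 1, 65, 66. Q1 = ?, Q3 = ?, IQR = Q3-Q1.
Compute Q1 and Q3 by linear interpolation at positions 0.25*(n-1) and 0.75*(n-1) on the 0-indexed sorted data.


Sorted: 1, 2, 11, 13, 38, 41, 49, 57, 65, 66
Q1 (25th %ile) = 11.5000
Q3 (75th %ile) = 55.0000
IQR = 55.0000 - 11.5000 = 43.5000

IQR = 43.5000


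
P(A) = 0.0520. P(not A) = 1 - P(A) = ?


P(not A) = 1 - 0.0520 = 0.9480

P(not A) = 0.9480


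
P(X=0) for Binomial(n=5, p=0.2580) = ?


C(5,0) = 1
p^0 = 1.000000
(1-p)^5 = 0.224916
P = 1 * 1.000000 * 0.224916 = 0.2249

P(X=0) = 0.2249


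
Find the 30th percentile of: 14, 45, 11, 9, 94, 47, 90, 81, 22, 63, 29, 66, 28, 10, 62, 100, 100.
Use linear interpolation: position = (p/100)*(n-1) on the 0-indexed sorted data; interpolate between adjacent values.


Sorted: 9, 10, 11, 14, 22, 28, 29, 45, 47, 62, 63, 66, 81, 90, 94, 100, 100
n = 17
Index = 30/100 * 16 = 4.8000
Lower = data[4] = 22, Upper = data[5] = 28
P30 = 22 + 0.8000*(6) = 26.8000

P30 = 26.8000


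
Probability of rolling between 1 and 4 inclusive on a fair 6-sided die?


Favorable outcomes (1 ≤ roll ≤ 4): 4
Total outcomes = 6
P = 4/6 = 0.6667

P = 0.6667


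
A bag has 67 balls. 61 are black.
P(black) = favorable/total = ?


P = 61/67 = 0.9104

P = 0.9104


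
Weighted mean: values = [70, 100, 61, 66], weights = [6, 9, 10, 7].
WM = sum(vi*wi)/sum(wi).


Numerator = 70*6 + 100*9 + 61*10 + 66*7 = 2392
Denominator = 6 + 9 + 10 + 7 = 32
WM = 2392/32 = 74.7500

WM = 74.7500


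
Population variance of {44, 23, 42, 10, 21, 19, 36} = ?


Mean = 27.8571
Squared deviations: 260.5918, 23.5918, 200.0204, 318.8776, 47.0204, 78.4490, 66.3061
Sum = 994.8571
Variance = 994.8571/7 = 142.1224

Variance = 142.1224


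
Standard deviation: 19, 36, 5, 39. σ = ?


Mean = 24.7500
Variance = 188.1875
SD = sqrt(188.1875) = 13.7181

SD = 13.7181


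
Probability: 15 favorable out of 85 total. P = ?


P = 15/85 = 0.1765

P = 0.1765


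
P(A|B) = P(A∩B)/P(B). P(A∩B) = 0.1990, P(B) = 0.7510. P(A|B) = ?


P(A|B) = 0.1990/0.7510 = 0.2650

P(A|B) = 0.2650


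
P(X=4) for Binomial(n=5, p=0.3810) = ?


C(5,4) = 5
p^4 = 0.021072
(1-p)^1 = 0.619000
P = 5 * 0.021072 * 0.619000 = 0.0652

P(X=4) = 0.0652


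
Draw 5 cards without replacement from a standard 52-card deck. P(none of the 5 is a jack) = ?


P(no jacks) = (48/52) × (47/51) × (46/50) × (45/49) × (44/48)
= 0.6588

P = 0.6588


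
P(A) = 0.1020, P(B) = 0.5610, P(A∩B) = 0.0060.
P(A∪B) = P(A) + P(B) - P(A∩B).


P(A∪B) = 0.1020 + 0.5610 - 0.0060
= 0.6630 - 0.0060
= 0.6570

P(A∪B) = 0.6570


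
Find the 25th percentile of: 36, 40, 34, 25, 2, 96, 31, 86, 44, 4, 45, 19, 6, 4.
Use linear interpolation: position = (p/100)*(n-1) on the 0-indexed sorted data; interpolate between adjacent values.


Sorted: 2, 4, 4, 6, 19, 25, 31, 34, 36, 40, 44, 45, 86, 96
n = 14
Index = 25/100 * 13 = 3.2500
Lower = data[3] = 6, Upper = data[4] = 19
P25 = 6 + 0.2500*(13) = 9.2500

P25 = 9.2500


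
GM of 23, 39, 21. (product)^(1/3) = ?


Product = 23 × 39 × 21 = 18837
GM = 18837^(1/3) = 26.6075

GM = 26.6075


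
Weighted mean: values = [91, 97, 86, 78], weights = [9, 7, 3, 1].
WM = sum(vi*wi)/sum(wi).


Numerator = 91*9 + 97*7 + 86*3 + 78*1 = 1834
Denominator = 9 + 7 + 3 + 1 = 20
WM = 1834/20 = 91.7000

WM = 91.7000


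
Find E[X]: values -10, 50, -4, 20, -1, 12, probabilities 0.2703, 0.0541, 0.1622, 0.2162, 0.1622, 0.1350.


E[X] = -10*0.2703 + 50*0.0541 - 4*0.1622 + 20*0.2162 - 1*0.1622 + 12*0.1350
= -2.7030 + 2.7050 - 0.6488 + 4.3240 - 0.1622 + 1.6200
= 5.1350

E[X] = 5.1350


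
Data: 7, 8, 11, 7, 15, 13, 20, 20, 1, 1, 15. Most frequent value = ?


Frequencies: 1:2, 7:2, 8:1, 11:1, 13:1, 15:2, 20:2
Max frequency = 2
Mode = 1, 7, 15, 20

Mode = 1, 7, 15, 20


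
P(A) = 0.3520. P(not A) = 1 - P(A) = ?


P(not A) = 1 - 0.3520 = 0.6480

P(not A) = 0.6480


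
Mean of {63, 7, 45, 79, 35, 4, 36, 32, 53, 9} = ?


Sum = 63 + 7 + 45 + 79 + 35 + 4 + 36 + 32 + 53 + 9 = 363
n = 10
Mean = 363/10 = 36.3000

Mean = 36.3000


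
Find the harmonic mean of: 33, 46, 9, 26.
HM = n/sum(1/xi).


Sum of reciprocals = 1/33 + 1/46 + 1/9 + 1/26 = 0.201615
HM = 4/0.201615 = 19.8398

HM = 19.8398


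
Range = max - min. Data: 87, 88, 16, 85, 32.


Max = 88, Min = 16
Range = 88 - 16 = 72

Range = 72


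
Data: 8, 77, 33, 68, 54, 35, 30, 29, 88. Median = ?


Sorted: 8, 29, 30, 33, 35, 54, 68, 77, 88
n = 9 (odd)
Middle value = 35

Median = 35


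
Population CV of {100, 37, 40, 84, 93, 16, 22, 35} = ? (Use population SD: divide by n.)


Mean = 53.3750
SD = 31.3207
CV = (31.3207/53.3750)*100 = 58.6804%

CV = 58.6804%


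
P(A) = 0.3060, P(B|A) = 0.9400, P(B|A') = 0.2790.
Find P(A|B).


P(B) = P(B|A)*P(A) + P(B|A')*P(A')
= 0.9400*0.3060 + 0.2790*0.6940
= 0.287640 + 0.193626 = 0.481266
P(A|B) = 0.287640/0.481266 = 0.5977

P(A|B) = 0.5977


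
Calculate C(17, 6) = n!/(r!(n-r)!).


C(17,6) = 17!/(6! × 11!)
= 355687428096000/(720 × 39916800)
= 12376

C(17,6) = 12376


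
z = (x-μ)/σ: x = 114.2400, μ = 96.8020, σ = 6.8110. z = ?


z = (114.2400 - 96.8020)/6.8110
= 17.4380/6.8110
= 2.5603

z = 2.5603


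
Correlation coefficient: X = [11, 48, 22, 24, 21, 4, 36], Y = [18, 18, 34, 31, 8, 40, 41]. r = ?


Mean X = 23.7143, Mean Y = 27.1429
SD X = 13.635189, SD Y = 11.667153
Cov = -21.102041
r = -21.102041/(13.635189*11.667153) = -0.1326

r = -0.1326


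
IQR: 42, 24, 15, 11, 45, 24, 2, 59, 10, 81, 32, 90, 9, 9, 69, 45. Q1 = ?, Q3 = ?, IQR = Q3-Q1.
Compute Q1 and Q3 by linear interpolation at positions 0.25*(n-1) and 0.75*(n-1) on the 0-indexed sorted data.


Sorted: 2, 9, 9, 10, 11, 15, 24, 24, 32, 42, 45, 45, 59, 69, 81, 90
Q1 (25th %ile) = 10.7500
Q3 (75th %ile) = 48.5000
IQR = 48.5000 - 10.7500 = 37.7500

IQR = 37.7500


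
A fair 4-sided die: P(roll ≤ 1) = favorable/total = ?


Favorable outcomes (roll ≤ 1): 1
Total outcomes = 4
P = 1/4 = 0.2500

P = 0.2500


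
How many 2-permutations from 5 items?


P(5,2) = 5!/3!
= 120/6
= 20

P(5,2) = 20


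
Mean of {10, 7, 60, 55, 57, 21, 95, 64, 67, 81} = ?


Sum = 10 + 7 + 60 + 55 + 57 + 21 + 95 + 64 + 67 + 81 = 517
n = 10
Mean = 517/10 = 51.7000

Mean = 51.7000


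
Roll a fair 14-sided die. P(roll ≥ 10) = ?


Favorable outcomes (roll ≥ 10): 5
Total outcomes = 14
P = 5/14 = 0.3571

P = 0.3571


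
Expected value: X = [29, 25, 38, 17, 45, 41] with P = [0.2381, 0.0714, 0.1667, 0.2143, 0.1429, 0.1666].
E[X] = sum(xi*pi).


E[X] = 29*0.2381 + 25*0.0714 + 38*0.1667 + 17*0.2143 + 45*0.1429 + 41*0.1666
= 6.9049 + 1.7850 + 6.3346 + 3.6431 + 6.4305 + 6.8306
= 31.9287

E[X] = 31.9287


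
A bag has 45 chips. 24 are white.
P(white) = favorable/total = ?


P = 24/45 = 0.5333

P = 0.5333


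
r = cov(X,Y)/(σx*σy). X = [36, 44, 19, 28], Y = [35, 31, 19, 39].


Mean X = 31.7500, Mean Y = 31.0000
SD X = 9.283722, SD Y = 7.483315
Cov = 35.000000
r = 35.000000/(9.283722*7.483315) = 0.5038

r = 0.5038


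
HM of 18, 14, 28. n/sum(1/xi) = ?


Sum of reciprocals = 1/18 + 1/14 + 1/28 = 0.162698
HM = 3/0.162698 = 18.4390

HM = 18.4390


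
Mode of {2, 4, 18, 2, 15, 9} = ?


Frequencies: 2:2, 4:1, 9:1, 15:1, 18:1
Max frequency = 2
Mode = 2

Mode = 2


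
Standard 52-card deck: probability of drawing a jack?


4 jacks in 52 cards
P = 4/52 = 0.0769

P = 0.0769


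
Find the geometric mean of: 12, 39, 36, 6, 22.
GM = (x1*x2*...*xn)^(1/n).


Product = 12 × 39 × 36 × 6 × 22 = 2223936
GM = 2223936^(1/5) = 18.5962

GM = 18.5962


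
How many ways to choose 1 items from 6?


C(6,1) = 6!/(1! × 5!)
= 720/(1 × 120)
= 6

C(6,1) = 6


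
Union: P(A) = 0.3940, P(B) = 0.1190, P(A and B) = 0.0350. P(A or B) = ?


P(A∪B) = 0.3940 + 0.1190 - 0.0350
= 0.5130 - 0.0350
= 0.4780

P(A∪B) = 0.4780


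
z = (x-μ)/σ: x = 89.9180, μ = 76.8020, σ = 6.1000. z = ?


z = (89.9180 - 76.8020)/6.1000
= 13.1160/6.1000
= 2.1502

z = 2.1502


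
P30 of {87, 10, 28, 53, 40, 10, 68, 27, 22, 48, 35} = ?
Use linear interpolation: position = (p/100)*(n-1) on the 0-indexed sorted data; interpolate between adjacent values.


Sorted: 10, 10, 22, 27, 28, 35, 40, 48, 53, 68, 87
n = 11
Index = 30/100 * 10 = 3.0000
Lower = data[3] = 27, Upper = data[4] = 28
P30 = 27 + 0*(1) = 27.0000

P30 = 27.0000


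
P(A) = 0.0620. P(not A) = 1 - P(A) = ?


P(not A) = 1 - 0.0620 = 0.9380

P(not A) = 0.9380


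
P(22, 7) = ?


P(22,7) = 22!/15!
= 1124000727777607680000/1307674368000
= 859541760

P(22,7) = 859541760


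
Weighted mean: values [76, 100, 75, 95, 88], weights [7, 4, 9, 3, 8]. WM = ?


Numerator = 76*7 + 100*4 + 75*9 + 95*3 + 88*8 = 2596
Denominator = 7 + 4 + 9 + 3 + 8 = 31
WM = 2596/31 = 83.7419

WM = 83.7419


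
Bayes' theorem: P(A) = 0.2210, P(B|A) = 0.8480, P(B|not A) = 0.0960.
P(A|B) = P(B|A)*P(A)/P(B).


P(B) = P(B|A)*P(A) + P(B|A')*P(A')
= 0.8480*0.2210 + 0.0960*0.7790
= 0.187408 + 0.074784 = 0.262192
P(A|B) = 0.187408/0.262192 = 0.7148

P(A|B) = 0.7148


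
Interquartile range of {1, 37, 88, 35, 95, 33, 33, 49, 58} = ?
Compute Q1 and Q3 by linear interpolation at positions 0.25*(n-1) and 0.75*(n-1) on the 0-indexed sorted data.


Sorted: 1, 33, 33, 35, 37, 49, 58, 88, 95
Q1 (25th %ile) = 33.0000
Q3 (75th %ile) = 58.0000
IQR = 58.0000 - 33.0000 = 25.0000

IQR = 25.0000


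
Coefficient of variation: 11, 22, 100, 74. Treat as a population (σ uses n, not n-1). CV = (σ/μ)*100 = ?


Mean = 51.7500
SD = 36.6359
CV = (36.6359/51.7500)*100 = 70.7940%

CV = 70.7940%


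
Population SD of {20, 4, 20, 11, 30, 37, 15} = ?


Mean = 19.5714
Variance = 107.1020
SD = sqrt(107.1020) = 10.3490

SD = 10.3490


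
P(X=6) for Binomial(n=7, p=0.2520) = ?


C(7,6) = 7
p^6 = 0.000256
(1-p)^1 = 0.748000
P = 7 * 0.000256 * 0.748000 = 0.0013

P(X=6) = 0.0013


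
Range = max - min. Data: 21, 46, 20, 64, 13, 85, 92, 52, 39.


Max = 92, Min = 13
Range = 92 - 13 = 79

Range = 79


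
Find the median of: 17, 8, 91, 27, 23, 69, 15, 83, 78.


Sorted: 8, 15, 17, 23, 27, 69, 78, 83, 91
n = 9 (odd)
Middle value = 27

Median = 27


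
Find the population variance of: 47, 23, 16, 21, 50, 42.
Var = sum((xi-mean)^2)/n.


Mean = 33.1667
Squared deviations: 191.3611, 103.3611, 294.6944, 148.0278, 283.3611, 78.0278
Sum = 1098.8333
Variance = 1098.8333/6 = 183.1389

Variance = 183.1389


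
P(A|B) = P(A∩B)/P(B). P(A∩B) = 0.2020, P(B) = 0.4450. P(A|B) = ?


P(A|B) = 0.2020/0.4450 = 0.4539

P(A|B) = 0.4539


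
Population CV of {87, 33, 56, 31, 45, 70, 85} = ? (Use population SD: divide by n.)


Mean = 58.1429
SD = 21.5170
CV = (21.5170/58.1429)*100 = 37.0071%

CV = 37.0071%


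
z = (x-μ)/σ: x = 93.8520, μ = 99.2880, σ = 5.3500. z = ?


z = (93.8520 - 99.2880)/5.3500
= -5.4360/5.3500
= -1.0161

z = -1.0161


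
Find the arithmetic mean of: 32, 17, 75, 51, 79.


Sum = 32 + 17 + 75 + 51 + 79 = 254
n = 5
Mean = 254/5 = 50.8000

Mean = 50.8000


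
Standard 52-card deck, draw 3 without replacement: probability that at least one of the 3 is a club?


P(at least one) = 1 - P(none)
P(none) = (39/52) × (38/51) × (37/50) = 0.413529
P(at least one) = 1 - 0.413529 = 0.5865

P = 0.5865


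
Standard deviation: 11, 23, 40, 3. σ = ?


Mean = 19.2500
Variance = 194.1875
SD = sqrt(194.1875) = 13.9351

SD = 13.9351


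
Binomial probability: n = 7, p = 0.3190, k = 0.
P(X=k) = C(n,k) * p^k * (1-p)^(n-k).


C(7,0) = 1
p^0 = 1.000000
(1-p)^7 = 0.067925
P = 1 * 1.000000 * 0.067925 = 0.0679

P(X=0) = 0.0679


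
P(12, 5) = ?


P(12,5) = 12!/7!
= 479001600/5040
= 95040

P(12,5) = 95040


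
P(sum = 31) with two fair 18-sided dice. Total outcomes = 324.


Total outcomes = 18×18 = 324
Favorable (sum = 31): 6
P = 6/324 = 0.0185

P = 0.0185


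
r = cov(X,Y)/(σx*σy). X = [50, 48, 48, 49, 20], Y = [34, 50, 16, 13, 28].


Mean X = 43.0000, Mean Y = 28.2000
SD X = 11.523888, SD Y = 13.332667
Cov = 0.400000
r = 0.400000/(11.523888*13.332667) = 0.0026

r = 0.0026


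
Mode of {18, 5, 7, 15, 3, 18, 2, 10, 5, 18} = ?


Frequencies: 2:1, 3:1, 5:2, 7:1, 10:1, 15:1, 18:3
Max frequency = 3
Mode = 18

Mode = 18


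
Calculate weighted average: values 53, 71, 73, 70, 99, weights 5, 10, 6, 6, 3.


Numerator = 53*5 + 71*10 + 73*6 + 70*6 + 99*3 = 2130
Denominator = 5 + 10 + 6 + 6 + 3 = 30
WM = 2130/30 = 71.0000

WM = 71.0000


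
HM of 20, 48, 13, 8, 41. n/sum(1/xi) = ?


Sum of reciprocals = 1/20 + 1/48 + 1/13 + 1/8 + 1/41 = 0.297147
HM = 5/0.297147 = 16.8267

HM = 16.8267


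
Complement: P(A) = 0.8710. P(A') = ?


P(not A) = 1 - 0.8710 = 0.1290

P(not A) = 0.1290


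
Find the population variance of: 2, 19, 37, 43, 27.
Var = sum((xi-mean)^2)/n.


Mean = 25.6000
Squared deviations: 556.9600, 43.5600, 129.9600, 302.7600, 1.9600
Sum = 1035.2000
Variance = 1035.2000/5 = 207.0400

Variance = 207.0400


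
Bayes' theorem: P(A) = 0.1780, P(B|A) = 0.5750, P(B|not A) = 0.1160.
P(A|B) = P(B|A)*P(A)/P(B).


P(B) = P(B|A)*P(A) + P(B|A')*P(A')
= 0.5750*0.1780 + 0.1160*0.8220
= 0.102350 + 0.095352 = 0.197702
P(A|B) = 0.102350/0.197702 = 0.5177

P(A|B) = 0.5177


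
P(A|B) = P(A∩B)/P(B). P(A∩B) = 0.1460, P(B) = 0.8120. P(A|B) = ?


P(A|B) = 0.1460/0.8120 = 0.1798

P(A|B) = 0.1798


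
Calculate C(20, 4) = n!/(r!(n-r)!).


C(20,4) = 20!/(4! × 16!)
= 2432902008176640000/(24 × 20922789888000)
= 4845

C(20,4) = 4845


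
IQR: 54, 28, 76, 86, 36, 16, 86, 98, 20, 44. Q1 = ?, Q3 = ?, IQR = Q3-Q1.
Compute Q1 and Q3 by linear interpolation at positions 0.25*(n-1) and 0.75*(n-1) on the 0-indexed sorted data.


Sorted: 16, 20, 28, 36, 44, 54, 76, 86, 86, 98
Q1 (25th %ile) = 30.0000
Q3 (75th %ile) = 83.5000
IQR = 83.5000 - 30.0000 = 53.5000

IQR = 53.5000


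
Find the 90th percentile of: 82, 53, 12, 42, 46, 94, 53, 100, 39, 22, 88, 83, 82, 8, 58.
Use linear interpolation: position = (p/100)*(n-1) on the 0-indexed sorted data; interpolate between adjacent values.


Sorted: 8, 12, 22, 39, 42, 46, 53, 53, 58, 82, 82, 83, 88, 94, 100
n = 15
Index = 90/100 * 14 = 12.6000
Lower = data[12] = 88, Upper = data[13] = 94
P90 = 88 + 0.6000*(6) = 91.6000

P90 = 91.6000


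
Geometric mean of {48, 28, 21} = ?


Product = 48 × 28 × 21 = 28224
GM = 28224^(1/3) = 30.4467

GM = 30.4467


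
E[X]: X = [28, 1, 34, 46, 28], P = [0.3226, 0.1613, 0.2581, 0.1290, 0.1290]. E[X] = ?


E[X] = 28*0.3226 + 1*0.1613 + 34*0.2581 + 46*0.1290 + 28*0.1290
= 9.0328 + 0.1613 + 8.7754 + 5.9340 + 3.6120
= 27.5155

E[X] = 27.5155


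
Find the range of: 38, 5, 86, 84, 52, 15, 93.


Max = 93, Min = 5
Range = 93 - 5 = 88

Range = 88


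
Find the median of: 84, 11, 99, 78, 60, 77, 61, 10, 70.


Sorted: 10, 11, 60, 61, 70, 77, 78, 84, 99
n = 9 (odd)
Middle value = 70

Median = 70


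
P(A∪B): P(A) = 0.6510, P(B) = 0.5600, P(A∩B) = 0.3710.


P(A∪B) = 0.6510 + 0.5600 - 0.3710
= 1.2110 - 0.3710
= 0.8400

P(A∪B) = 0.8400


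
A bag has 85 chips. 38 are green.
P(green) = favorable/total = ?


P = 38/85 = 0.4471

P = 0.4471


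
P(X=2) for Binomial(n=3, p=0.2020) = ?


C(3,2) = 3
p^2 = 0.040804
(1-p)^1 = 0.798000
P = 3 * 0.040804 * 0.798000 = 0.0977

P(X=2) = 0.0977


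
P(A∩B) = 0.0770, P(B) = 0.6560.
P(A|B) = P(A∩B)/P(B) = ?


P(A|B) = 0.0770/0.6560 = 0.1174

P(A|B) = 0.1174


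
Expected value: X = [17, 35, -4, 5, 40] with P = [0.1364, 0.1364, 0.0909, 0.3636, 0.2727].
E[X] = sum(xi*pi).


E[X] = 17*0.1364 + 35*0.1364 - 4*0.0909 + 5*0.3636 + 40*0.2727
= 2.3188 + 4.7740 - 0.3636 + 1.8180 + 10.9080
= 19.4552

E[X] = 19.4552


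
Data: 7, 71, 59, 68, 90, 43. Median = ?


Sorted: 7, 43, 59, 68, 71, 90
n = 6 (even)
Middle values: 59 and 68
Median = (59+68)/2 = 63.5000

Median = 63.5000


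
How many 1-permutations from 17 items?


P(17,1) = 17!/16!
= 355687428096000/20922789888000
= 17

P(17,1) = 17


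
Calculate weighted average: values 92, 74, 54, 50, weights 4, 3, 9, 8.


Numerator = 92*4 + 74*3 + 54*9 + 50*8 = 1476
Denominator = 4 + 3 + 9 + 8 = 24
WM = 1476/24 = 61.5000

WM = 61.5000


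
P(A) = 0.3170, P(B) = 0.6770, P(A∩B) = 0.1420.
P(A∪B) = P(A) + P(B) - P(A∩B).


P(A∪B) = 0.3170 + 0.6770 - 0.1420
= 0.9940 - 0.1420
= 0.8520

P(A∪B) = 0.8520


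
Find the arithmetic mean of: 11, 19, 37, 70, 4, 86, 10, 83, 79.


Sum = 11 + 19 + 37 + 70 + 4 + 86 + 10 + 83 + 79 = 399
n = 9
Mean = 399/9 = 44.3333

Mean = 44.3333


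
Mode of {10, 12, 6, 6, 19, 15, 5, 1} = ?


Frequencies: 1:1, 5:1, 6:2, 10:1, 12:1, 15:1, 19:1
Max frequency = 2
Mode = 6

Mode = 6


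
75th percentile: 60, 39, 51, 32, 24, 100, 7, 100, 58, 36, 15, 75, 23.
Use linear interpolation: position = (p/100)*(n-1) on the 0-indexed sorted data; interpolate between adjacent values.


Sorted: 7, 15, 23, 24, 32, 36, 39, 51, 58, 60, 75, 100, 100
n = 13
Index = 75/100 * 12 = 9.0000
Lower = data[9] = 60, Upper = data[10] = 75
P75 = 60 + 0*(15) = 60.0000

P75 = 60.0000


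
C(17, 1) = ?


C(17,1) = 17!/(1! × 16!)
= 355687428096000/(1 × 20922789888000)
= 17

C(17,1) = 17


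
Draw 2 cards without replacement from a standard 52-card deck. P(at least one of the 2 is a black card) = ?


P(at least one) = 1 - P(none)
P(none) = (26/52) × (25/51) = 0.245098
P(at least one) = 1 - 0.245098 = 0.7549

P = 0.7549


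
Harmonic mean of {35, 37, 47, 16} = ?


Sum of reciprocals = 1/35 + 1/37 + 1/47 + 1/16 = 0.139375
HM = 4/0.139375 = 28.6995

HM = 28.6995


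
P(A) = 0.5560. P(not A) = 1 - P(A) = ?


P(not A) = 1 - 0.5560 = 0.4440

P(not A) = 0.4440


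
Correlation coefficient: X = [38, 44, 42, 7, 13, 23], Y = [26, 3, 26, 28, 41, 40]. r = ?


Mean X = 27.8333, Mean Y = 27.3333
SD X = 14.392320, SD Y = 12.538829
Cov = -117.277778
r = -117.277778/(14.392320*12.538829) = -0.6499

r = -0.6499


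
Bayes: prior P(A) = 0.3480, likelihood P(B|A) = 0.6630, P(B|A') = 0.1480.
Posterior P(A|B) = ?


P(B) = P(B|A)*P(A) + P(B|A')*P(A')
= 0.6630*0.3480 + 0.1480*0.6520
= 0.230724 + 0.096496 = 0.327220
P(A|B) = 0.230724/0.327220 = 0.7051

P(A|B) = 0.7051


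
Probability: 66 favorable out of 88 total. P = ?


P = 66/88 = 0.7500

P = 0.7500


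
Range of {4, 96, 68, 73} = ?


Max = 96, Min = 4
Range = 96 - 4 = 92

Range = 92


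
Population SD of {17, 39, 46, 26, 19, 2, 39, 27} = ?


Mean = 26.8750
Variance = 179.8594
SD = sqrt(179.8594) = 13.4112

SD = 13.4112


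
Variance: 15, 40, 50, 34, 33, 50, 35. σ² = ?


Mean = 36.7143
Squared deviations: 471.5102, 10.7959, 176.5102, 7.3673, 13.7959, 176.5102, 2.9388
Sum = 859.4286
Variance = 859.4286/7 = 122.7755

Variance = 122.7755


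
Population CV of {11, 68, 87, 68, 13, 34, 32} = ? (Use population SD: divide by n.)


Mean = 44.7143
SD = 27.4940
CV = (27.4940/44.7143)*100 = 61.4881%

CV = 61.4881%


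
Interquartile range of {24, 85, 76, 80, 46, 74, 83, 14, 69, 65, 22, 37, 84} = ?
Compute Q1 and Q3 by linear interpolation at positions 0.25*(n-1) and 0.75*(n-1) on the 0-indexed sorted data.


Sorted: 14, 22, 24, 37, 46, 65, 69, 74, 76, 80, 83, 84, 85
Q1 (25th %ile) = 37.0000
Q3 (75th %ile) = 80.0000
IQR = 80.0000 - 37.0000 = 43.0000

IQR = 43.0000


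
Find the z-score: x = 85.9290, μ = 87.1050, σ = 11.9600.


z = (85.9290 - 87.1050)/11.9600
= -1.1760/11.9600
= -0.0983

z = -0.0983


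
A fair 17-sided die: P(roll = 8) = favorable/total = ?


Favorable outcomes (roll = 8): 1
Total outcomes = 17
P = 1/17 = 0.0588

P = 0.0588


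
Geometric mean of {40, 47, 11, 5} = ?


Product = 40 × 47 × 11 × 5 = 103400
GM = 103400^(1/4) = 17.9321

GM = 17.9321


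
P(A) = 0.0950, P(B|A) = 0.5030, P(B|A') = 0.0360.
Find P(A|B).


P(B) = P(B|A)*P(A) + P(B|A')*P(A')
= 0.5030*0.0950 + 0.0360*0.9050
= 0.047785 + 0.032580 = 0.080365
P(A|B) = 0.047785/0.080365 = 0.5946

P(A|B) = 0.5946


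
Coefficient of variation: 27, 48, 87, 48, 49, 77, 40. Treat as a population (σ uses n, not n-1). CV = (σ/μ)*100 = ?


Mean = 53.7143
SD = 19.4181
CV = (19.4181/53.7143)*100 = 36.1507%

CV = 36.1507%


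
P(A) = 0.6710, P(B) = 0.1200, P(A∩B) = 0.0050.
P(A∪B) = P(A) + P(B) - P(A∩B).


P(A∪B) = 0.6710 + 0.1200 - 0.0050
= 0.7910 - 0.0050
= 0.7860

P(A∪B) = 0.7860


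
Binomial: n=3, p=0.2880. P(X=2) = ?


C(3,2) = 3
p^2 = 0.082944
(1-p)^1 = 0.712000
P = 3 * 0.082944 * 0.712000 = 0.1772

P(X=2) = 0.1772


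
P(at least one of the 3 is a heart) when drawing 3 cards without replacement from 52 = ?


P(at least one) = 1 - P(none)
P(none) = (39/52) × (38/51) × (37/50) = 0.413529
P(at least one) = 1 - 0.413529 = 0.5865

P = 0.5865


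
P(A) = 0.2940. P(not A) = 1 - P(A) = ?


P(not A) = 1 - 0.2940 = 0.7060

P(not A) = 0.7060


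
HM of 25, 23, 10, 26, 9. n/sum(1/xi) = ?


Sum of reciprocals = 1/25 + 1/23 + 1/10 + 1/26 + 1/9 = 0.333051
HM = 5/0.333051 = 15.0127

HM = 15.0127


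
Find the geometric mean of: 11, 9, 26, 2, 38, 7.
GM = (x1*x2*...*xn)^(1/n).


Product = 11 × 9 × 26 × 2 × 38 × 7 = 1369368
GM = 1369368^(1/6) = 10.5379

GM = 10.5379


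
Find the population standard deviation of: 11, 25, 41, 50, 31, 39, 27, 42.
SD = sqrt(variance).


Mean = 33.2500
Variance = 132.1875
SD = sqrt(132.1875) = 11.4973

SD = 11.4973


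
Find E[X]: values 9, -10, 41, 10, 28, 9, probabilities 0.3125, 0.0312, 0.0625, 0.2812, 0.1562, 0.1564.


E[X] = 9*0.3125 - 10*0.0312 + 41*0.0625 + 10*0.2812 + 28*0.1562 + 9*0.1564
= 2.8125 - 0.3120 + 2.5625 + 2.8120 + 4.3736 + 1.4076
= 13.6562

E[X] = 13.6562


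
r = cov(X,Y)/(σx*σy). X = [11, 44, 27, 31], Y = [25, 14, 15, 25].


Mean X = 28.2500, Mean Y = 19.7500
SD X = 11.776566, SD Y = 5.261891
Cov = -40.187500
r = -40.187500/(11.776566*5.261891) = -0.6485

r = -0.6485


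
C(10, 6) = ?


C(10,6) = 10!/(6! × 4!)
= 3628800/(720 × 24)
= 210

C(10,6) = 210


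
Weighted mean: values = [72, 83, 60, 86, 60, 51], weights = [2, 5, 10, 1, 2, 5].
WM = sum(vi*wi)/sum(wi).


Numerator = 72*2 + 83*5 + 60*10 + 86*1 + 60*2 + 51*5 = 1620
Denominator = 2 + 5 + 10 + 1 + 2 + 5 = 25
WM = 1620/25 = 64.8000

WM = 64.8000


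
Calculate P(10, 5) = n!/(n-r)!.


P(10,5) = 10!/5!
= 3628800/120
= 30240

P(10,5) = 30240


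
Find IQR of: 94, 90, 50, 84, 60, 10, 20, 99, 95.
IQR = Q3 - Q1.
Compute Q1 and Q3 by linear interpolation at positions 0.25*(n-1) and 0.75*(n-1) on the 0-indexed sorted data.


Sorted: 10, 20, 50, 60, 84, 90, 94, 95, 99
Q1 (25th %ile) = 50.0000
Q3 (75th %ile) = 94.0000
IQR = 94.0000 - 50.0000 = 44.0000

IQR = 44.0000


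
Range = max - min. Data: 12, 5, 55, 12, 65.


Max = 65, Min = 5
Range = 65 - 5 = 60

Range = 60


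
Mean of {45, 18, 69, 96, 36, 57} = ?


Sum = 45 + 18 + 69 + 96 + 36 + 57 = 321
n = 6
Mean = 321/6 = 53.5000

Mean = 53.5000


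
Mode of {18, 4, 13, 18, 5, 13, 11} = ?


Frequencies: 4:1, 5:1, 11:1, 13:2, 18:2
Max frequency = 2
Mode = 13, 18

Mode = 13, 18


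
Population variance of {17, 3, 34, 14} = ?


Mean = 17.0000
Squared deviations: 0, 196.0000, 289.0000, 9.0000
Sum = 494.0000
Variance = 494.0000/4 = 123.5000

Variance = 123.5000


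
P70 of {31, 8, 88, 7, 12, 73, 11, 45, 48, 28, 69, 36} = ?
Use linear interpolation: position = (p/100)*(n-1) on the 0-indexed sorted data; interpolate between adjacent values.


Sorted: 7, 8, 11, 12, 28, 31, 36, 45, 48, 69, 73, 88
n = 12
Index = 70/100 * 11 = 7.7000
Lower = data[7] = 45, Upper = data[8] = 48
P70 = 45 + 0.7000*(3) = 47.1000

P70 = 47.1000


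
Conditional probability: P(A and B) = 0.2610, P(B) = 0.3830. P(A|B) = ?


P(A|B) = 0.2610/0.3830 = 0.6815

P(A|B) = 0.6815
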